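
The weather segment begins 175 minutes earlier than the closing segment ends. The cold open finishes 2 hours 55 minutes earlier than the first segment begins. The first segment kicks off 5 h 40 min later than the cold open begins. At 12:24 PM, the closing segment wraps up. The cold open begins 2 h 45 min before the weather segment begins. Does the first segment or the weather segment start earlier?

the weather segment

The weather segment starts at 12:24 PM − 175 min = 9:29 AM.
The cold open starts at 9:29 AM − 165 min = 6:44 AM.
The first segment starts at 6:44 AM + 340 min = 12:24 PM.
The first segment starts at 12:24 PM and the weather segment starts at 9:29 AM, so the weather segment is first.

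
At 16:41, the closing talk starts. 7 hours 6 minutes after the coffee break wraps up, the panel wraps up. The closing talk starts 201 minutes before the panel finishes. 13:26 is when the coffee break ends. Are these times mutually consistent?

No

The panel ends at 13:26 + 426 min = 20:32.
The closing talk starts at 20:32 − 201 min = 17:11.
But the closing talk is also said to start at 16:41 — a 30-minute conflict.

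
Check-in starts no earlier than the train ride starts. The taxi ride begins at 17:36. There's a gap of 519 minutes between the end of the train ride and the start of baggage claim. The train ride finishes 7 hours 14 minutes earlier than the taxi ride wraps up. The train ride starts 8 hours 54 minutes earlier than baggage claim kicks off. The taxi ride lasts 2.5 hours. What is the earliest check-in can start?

The taxi ride ends at 17:36 + 150 min = 20:06.
The train ride ends at 20:06 − 434 min = 12:52.
Baggage claim starts at 12:52 + 519 min = 21:31.
The train ride starts at 21:31 − 534 min = 12:37.
Check-in is bounded by the train ride, so the earliest it can start is 12:37.

12:37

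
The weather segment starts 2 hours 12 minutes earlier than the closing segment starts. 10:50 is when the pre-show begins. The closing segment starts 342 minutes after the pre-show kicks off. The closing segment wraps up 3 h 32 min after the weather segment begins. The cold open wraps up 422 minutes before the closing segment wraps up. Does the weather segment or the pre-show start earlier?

The closing segment starts at 10:50 + 342 min = 16:32.
The weather segment starts at 16:32 − 132 min = 14:20.
The weather segment starts at 14:20 and the pre-show starts at 10:50, so the pre-show is first.

the pre-show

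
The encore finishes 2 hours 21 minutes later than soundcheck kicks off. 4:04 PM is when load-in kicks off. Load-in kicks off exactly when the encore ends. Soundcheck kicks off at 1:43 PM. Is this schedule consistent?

Yes

The encore ends at 1:43 PM + 141 min = 4:04 PM.
So load-in starts at 4:04 PM.
That matches the stated 4:04 PM, so the schedule is consistent.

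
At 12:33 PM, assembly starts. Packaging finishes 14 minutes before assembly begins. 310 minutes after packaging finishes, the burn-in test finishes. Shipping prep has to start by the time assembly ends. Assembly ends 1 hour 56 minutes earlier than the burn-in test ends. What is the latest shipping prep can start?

3:33 PM

Packaging ends at 12:33 PM − 14 min = 12:19 PM.
The burn-in test ends at 12:19 PM + 310 min = 5:29 PM.
Assembly ends at 5:29 PM − 116 min = 3:33 PM.
Shipping prep is bounded by assembly, so the latest it can start is 3:33 PM.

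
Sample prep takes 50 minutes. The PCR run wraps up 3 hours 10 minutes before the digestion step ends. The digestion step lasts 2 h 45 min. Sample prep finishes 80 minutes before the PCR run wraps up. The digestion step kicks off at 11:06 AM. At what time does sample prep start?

The digestion step ends at 11:06 AM + 165 min = 1:51 PM.
The PCR run ends at 1:51 PM − 190 min = 10:41 AM.
Sample prep ends at 10:41 AM − 80 min = 9:21 AM.
Sample prep starts at 9:21 AM − 50 min = 8:31 AM.

8:31 AM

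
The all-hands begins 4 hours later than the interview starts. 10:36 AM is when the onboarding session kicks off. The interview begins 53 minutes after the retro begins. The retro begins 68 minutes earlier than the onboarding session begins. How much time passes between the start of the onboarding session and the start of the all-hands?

The retro starts at 10:36 AM − 68 min = 9:28 AM.
The interview starts at 9:28 AM + 53 min = 10:21 AM.
The all-hands starts at 10:21 AM + 240 min = 2:21 PM.
From 10:36 AM to 2:21 PM is 3 hours 45 minutes.

3 hours 45 minutes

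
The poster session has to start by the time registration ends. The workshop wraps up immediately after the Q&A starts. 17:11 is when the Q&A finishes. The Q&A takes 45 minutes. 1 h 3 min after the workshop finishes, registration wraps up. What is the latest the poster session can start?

The Q&A starts at 17:11 − 45 min = 16:26.
So the workshop ends at 16:26.
Registration ends at 16:26 + 63 min = 17:29.
The poster session is bounded by registration, so the latest it can start is 17:29.

17:29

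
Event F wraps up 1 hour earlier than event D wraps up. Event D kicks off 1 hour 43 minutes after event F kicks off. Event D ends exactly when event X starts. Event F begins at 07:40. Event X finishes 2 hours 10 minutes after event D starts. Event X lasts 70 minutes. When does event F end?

Event D starts at 07:40 + 103 min = 09:23.
Event X ends at 09:23 + 130 min = 11:33.
Event X starts at 11:33 − 70 min = 10:23.
So event D ends at 10:23.
Event F ends at 10:23 − 60 min = 09:23.

09:23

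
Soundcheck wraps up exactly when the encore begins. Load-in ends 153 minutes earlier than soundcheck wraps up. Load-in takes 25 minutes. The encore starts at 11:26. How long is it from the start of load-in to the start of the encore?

Soundcheck ends at 11:26.
Load-in ends at 11:26 − 153 min = 08:53.
Load-in starts at 08:53 − 25 min = 08:28.
From 08:28 to 11:26 is 178 minutes.

178 minutes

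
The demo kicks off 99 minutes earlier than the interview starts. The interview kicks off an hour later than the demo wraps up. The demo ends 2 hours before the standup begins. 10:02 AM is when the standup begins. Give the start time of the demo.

The demo ends at 10:02 AM − 120 min = 8:02 AM.
The interview starts at 8:02 AM + 60 min = 9:02 AM.
The demo starts at 9:02 AM − 99 min = 7:23 AM.

7:23 AM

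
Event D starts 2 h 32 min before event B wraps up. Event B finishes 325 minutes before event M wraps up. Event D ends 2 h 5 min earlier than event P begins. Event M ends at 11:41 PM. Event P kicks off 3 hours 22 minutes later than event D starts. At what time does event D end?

Event B ends at 11:41 PM − 325 min = 6:16 PM.
Event D starts at 6:16 PM − 152 min = 3:44 PM.
Event P starts at 3:44 PM + 202 min = 7:06 PM.
Event D ends at 7:06 PM − 125 min = 5:01 PM.

5:01 PM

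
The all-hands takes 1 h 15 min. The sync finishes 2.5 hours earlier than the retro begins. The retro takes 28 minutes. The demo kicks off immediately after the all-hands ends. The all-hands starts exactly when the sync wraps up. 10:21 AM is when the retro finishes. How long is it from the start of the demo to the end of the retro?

1 hour 43 minutes

The retro starts at 10:21 AM − 28 min = 9:53 AM.
The sync ends at 9:53 AM − 150 min = 7:23 AM.
So the all-hands starts at 7:23 AM.
The all-hands ends at 7:23 AM + 75 min = 8:38 AM.
So the demo starts at 8:38 AM.
From 8:38 AM to 10:21 AM is 1 hour 43 minutes.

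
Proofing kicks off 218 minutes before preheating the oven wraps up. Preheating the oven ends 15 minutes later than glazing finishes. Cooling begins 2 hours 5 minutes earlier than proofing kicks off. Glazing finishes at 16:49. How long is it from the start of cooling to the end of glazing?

5 hours 28 minutes

Preheating the oven ends at 16:49 + 15 min = 17:04.
Proofing starts at 17:04 − 218 min = 13:26.
Cooling starts at 13:26 − 125 min = 11:21.
From 11:21 to 16:49 is 5 hours 28 minutes.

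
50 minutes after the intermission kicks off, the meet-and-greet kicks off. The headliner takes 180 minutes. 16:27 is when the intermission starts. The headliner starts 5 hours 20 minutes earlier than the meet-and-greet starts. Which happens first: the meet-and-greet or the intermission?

the intermission

The meet-and-greet starts at 16:27 + 50 min = 17:17.
The meet-and-greet starts at 17:17 and the intermission starts at 16:27, so the intermission is first.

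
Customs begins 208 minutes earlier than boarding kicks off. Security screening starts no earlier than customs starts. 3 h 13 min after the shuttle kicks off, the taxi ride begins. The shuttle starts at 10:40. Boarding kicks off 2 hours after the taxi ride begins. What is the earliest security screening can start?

The taxi ride starts at 10:40 + 193 min = 13:53.
Boarding starts at 13:53 + 120 min = 15:53.
Customs starts at 15:53 − 208 min = 12:25.
Security screening is bounded by customs, so the earliest it can start is 12:25.

12:25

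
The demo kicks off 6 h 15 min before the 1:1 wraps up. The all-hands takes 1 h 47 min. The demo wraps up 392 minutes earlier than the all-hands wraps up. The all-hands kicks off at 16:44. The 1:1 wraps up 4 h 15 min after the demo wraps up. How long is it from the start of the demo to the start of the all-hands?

6 hours 45 minutes

The all-hands ends at 16:44 + 107 min = 18:31.
The demo ends at 18:31 − 392 min = 11:59.
The 1:1 ends at 11:59 + 255 min = 16:14.
The demo starts at 16:14 − 375 min = 09:59.
From 09:59 to 16:44 is 6 hours 45 minutes.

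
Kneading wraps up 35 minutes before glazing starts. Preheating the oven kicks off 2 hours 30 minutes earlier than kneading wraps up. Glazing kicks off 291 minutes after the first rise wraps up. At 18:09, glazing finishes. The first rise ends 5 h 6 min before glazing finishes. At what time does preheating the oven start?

The first rise ends at 18:09 − 306 min = 13:03.
Glazing starts at 13:03 + 291 min = 17:54.
Kneading ends at 17:54 − 35 min = 17:19.
Preheating the oven starts at 17:19 − 150 min = 14:49.

14:49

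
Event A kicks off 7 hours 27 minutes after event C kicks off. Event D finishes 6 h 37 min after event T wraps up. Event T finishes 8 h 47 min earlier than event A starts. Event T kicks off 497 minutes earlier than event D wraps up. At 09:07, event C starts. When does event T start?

Event A starts at 09:07 + 447 min = 16:34.
Event T ends at 16:34 − 527 min = 07:47.
Event D ends at 07:47 + 397 min = 14:24.
Event T starts at 14:24 − 497 min = 06:07.

06:07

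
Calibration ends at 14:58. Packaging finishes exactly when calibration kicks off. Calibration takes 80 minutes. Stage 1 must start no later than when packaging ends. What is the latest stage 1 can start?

13:38

Calibration starts at 14:58 − 80 min = 13:38.
So packaging ends at 13:38.
Stage 1 is bounded by packaging, so the latest it can start is 13:38.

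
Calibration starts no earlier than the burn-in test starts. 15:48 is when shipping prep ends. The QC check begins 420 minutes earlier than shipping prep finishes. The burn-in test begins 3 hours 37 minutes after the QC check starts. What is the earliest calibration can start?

The QC check starts at 15:48 − 420 min = 08:48.
The burn-in test starts at 08:48 + 217 min = 12:25.
Calibration is bounded by the burn-in test, so the earliest it can start is 12:25.

12:25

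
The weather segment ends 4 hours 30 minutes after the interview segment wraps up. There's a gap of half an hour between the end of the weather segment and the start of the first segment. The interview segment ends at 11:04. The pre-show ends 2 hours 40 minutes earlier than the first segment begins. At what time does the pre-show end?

13:24

The weather segment ends at 11:04 + 270 min = 15:34.
The first segment starts at 15:34 + 30 min = 16:04.
The pre-show ends at 16:04 − 160 min = 13:24.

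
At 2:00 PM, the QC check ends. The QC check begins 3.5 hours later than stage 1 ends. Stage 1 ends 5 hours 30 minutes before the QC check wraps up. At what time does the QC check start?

Stage 1 ends at 2:00 PM − 330 min = 8:30 AM.
The QC check starts at 8:30 AM + 210 min = 12:00 PM.

12:00 PM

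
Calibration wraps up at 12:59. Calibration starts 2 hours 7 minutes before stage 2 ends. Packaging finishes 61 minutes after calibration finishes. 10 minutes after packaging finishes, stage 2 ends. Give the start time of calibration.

Packaging ends at 12:59 + 61 min = 14:00.
Stage 2 ends at 14:00 + 10 min = 14:10.
Calibration starts at 14:10 − 127 min = 12:03.

12:03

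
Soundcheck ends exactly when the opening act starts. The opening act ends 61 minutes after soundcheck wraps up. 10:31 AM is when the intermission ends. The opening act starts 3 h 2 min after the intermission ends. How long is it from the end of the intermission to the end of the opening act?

The opening act starts at 10:31 AM + 182 min = 1:33 PM.
So soundcheck ends at 1:33 PM.
The opening act ends at 1:33 PM + 61 min = 2:34 PM.
From 10:31 AM to 2:34 PM is 4 hours 3 minutes.

4 hours 3 minutes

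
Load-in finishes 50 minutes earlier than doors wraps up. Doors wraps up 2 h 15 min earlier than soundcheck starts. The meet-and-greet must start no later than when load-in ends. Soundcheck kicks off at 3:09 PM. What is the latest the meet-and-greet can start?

12:04 PM

Doors ends at 3:09 PM − 135 min = 12:54 PM.
Load-in ends at 12:54 PM − 50 min = 12:04 PM.
The meet-and-greet is bounded by load-in, so the latest it can start is 12:04 PM.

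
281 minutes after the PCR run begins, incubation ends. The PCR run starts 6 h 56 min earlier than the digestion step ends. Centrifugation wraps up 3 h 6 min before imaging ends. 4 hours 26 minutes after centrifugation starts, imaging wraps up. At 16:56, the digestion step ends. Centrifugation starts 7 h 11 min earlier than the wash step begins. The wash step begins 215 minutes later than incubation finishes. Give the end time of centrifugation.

12:25

The PCR run starts at 16:56 − 416 min = 10:00.
Incubation ends at 10:00 + 281 min = 14:41.
The wash step starts at 14:41 + 215 min = 18:16.
Centrifugation starts at 18:16 − 431 min = 11:05.
Imaging ends at 11:05 + 266 min = 15:31.
Centrifugation ends at 15:31 − 186 min = 12:25.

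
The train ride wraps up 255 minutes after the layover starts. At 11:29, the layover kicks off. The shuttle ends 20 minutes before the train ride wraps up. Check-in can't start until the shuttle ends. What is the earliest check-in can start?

15:24

The train ride ends at 11:29 + 255 min = 15:44.
The shuttle ends at 15:44 − 20 min = 15:24.
Check-in is bounded by the shuttle, so the earliest it can start is 15:24.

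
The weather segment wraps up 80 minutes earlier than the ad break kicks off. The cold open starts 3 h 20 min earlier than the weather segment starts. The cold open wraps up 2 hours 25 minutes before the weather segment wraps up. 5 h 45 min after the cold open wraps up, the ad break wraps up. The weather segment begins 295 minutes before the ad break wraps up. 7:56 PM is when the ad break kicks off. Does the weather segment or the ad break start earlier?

the weather segment

The weather segment ends at 7:56 PM − 80 min = 6:36 PM.
The cold open ends at 6:36 PM − 145 min = 4:11 PM.
The ad break ends at 4:11 PM + 345 min = 9:56 PM.
The weather segment starts at 9:56 PM − 295 min = 5:01 PM.
The weather segment starts at 5:01 PM and the ad break starts at 7:56 PM, so the weather segment is first.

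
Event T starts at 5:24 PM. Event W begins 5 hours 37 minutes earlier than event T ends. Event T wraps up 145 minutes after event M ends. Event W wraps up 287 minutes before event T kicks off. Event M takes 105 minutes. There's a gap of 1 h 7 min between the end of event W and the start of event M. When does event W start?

Event W ends at 5:24 PM − 287 min = 12:37 PM.
Event M starts at 12:37 PM + 67 min = 1:44 PM.
Event M ends at 1:44 PM + 105 min = 3:29 PM.
Event T ends at 3:29 PM + 145 min = 5:54 PM.
Event W starts at 5:54 PM − 337 min = 12:17 PM.

12:17 PM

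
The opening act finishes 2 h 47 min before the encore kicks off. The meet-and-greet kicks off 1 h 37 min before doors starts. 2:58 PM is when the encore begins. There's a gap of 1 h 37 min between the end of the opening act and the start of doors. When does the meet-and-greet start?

12:11 PM

The opening act ends at 2:58 PM − 167 min = 12:11 PM.
Doors starts at 12:11 PM + 97 min = 1:48 PM.
The meet-and-greet starts at 1:48 PM − 97 min = 12:11 PM.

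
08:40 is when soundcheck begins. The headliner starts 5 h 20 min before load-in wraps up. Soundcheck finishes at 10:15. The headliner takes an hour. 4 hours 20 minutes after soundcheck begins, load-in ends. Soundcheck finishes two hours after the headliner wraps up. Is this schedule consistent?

No

Load-in ends at 08:40 + 260 min = 13:00.
The headliner starts at 13:00 − 320 min = 07:40.
The headliner ends at 07:40 + 60 min = 08:40.
Soundcheck ends at 08:40 + 120 min = 10:40.
But soundcheck is also said to end at 10:15 — a 25-minute conflict.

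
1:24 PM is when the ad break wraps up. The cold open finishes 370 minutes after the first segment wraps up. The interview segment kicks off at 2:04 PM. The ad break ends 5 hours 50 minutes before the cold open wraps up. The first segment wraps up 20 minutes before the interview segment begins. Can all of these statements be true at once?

The first segment ends at 2:04 PM − 20 min = 1:44 PM.
The cold open ends at 1:44 PM + 370 min = 7:54 PM.
The ad break ends at 7:54 PM − 350 min = 2:04 PM.
But the ad break is also said to end at 1:24 PM — a 40-minute conflict.

No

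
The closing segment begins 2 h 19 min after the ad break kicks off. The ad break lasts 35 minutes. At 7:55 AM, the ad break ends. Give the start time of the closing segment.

The ad break starts at 7:55 AM − 35 min = 7:20 AM.
The closing segment starts at 7:20 AM + 139 min = 9:39 AM.

9:39 AM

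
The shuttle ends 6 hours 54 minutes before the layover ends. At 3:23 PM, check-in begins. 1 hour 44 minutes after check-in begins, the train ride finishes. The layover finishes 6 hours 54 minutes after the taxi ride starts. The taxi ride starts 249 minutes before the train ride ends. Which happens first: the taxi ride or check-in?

the taxi ride

The train ride ends at 3:23 PM + 104 min = 5:07 PM.
The taxi ride starts at 5:07 PM − 249 min = 12:58 PM.
The taxi ride starts at 12:58 PM and check-in starts at 3:23 PM, so the taxi ride is first.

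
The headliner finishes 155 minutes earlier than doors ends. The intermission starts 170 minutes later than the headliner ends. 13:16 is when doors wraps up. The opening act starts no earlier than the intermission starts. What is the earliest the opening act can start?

The headliner ends at 13:16 − 155 min = 10:41.
The intermission starts at 10:41 + 170 min = 13:31.
The opening act is bounded by the intermission, so the earliest it can start is 13:31.

13:31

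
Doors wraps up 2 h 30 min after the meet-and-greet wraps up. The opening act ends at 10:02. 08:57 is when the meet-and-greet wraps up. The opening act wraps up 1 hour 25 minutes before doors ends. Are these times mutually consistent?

Doors ends at 08:57 + 150 min = 11:27.
The opening act ends at 11:27 − 85 min = 10:02.
That matches the stated 10:02, so the schedule is consistent.

Yes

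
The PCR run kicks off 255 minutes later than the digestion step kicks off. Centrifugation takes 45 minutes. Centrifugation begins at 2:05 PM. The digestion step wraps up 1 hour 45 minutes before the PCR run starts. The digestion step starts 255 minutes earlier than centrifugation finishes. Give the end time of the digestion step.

1:05 PM

Centrifugation ends at 2:05 PM + 45 min = 2:50 PM.
The digestion step starts at 2:50 PM − 255 min = 10:35 AM.
The PCR run starts at 10:35 AM + 255 min = 2:50 PM.
The digestion step ends at 2:50 PM − 105 min = 1:05 PM.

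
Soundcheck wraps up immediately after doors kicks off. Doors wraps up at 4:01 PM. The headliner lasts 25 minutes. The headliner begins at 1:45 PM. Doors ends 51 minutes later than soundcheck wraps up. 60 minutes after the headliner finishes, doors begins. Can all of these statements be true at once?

Yes

The headliner ends at 1:45 PM + 25 min = 2:10 PM.
Doors starts at 2:10 PM + 60 min = 3:10 PM.
So soundcheck ends at 3:10 PM.
Doors ends at 3:10 PM + 51 min = 4:01 PM.
That matches the stated 4:01 PM, so the schedule is consistent.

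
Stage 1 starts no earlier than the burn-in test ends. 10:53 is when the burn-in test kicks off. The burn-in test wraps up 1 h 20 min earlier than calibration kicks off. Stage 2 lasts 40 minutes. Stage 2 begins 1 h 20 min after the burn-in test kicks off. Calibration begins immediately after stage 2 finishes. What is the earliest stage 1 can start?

11:33

Stage 2 starts at 10:53 + 80 min = 12:13.
Stage 2 ends at 12:13 + 40 min = 12:53.
So calibration starts at 12:53.
The burn-in test ends at 12:53 − 80 min = 11:33.
Stage 1 is bounded by the burn-in test, so the earliest it can start is 11:33.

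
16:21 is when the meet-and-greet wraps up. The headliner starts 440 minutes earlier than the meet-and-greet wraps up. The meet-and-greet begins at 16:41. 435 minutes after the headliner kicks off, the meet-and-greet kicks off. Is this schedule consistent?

The headliner starts at 16:21 − 440 min = 09:01.
The meet-and-greet starts at 09:01 + 435 min = 16:16.
But the meet-and-greet is also said to start at 16:41 — a 25-minute conflict.

No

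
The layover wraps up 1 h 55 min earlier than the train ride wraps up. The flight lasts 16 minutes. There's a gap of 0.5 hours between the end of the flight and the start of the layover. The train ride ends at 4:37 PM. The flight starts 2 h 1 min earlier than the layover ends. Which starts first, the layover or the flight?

the flight

The layover ends at 4:37 PM − 115 min = 2:42 PM.
The flight starts at 2:42 PM − 121 min = 12:41 PM.
The flight ends at 12:41 PM + 16 min = 12:57 PM.
The layover starts at 12:57 PM + 30 min = 1:27 PM.
The layover starts at 1:27 PM and the flight starts at 12:41 PM, so the flight is first.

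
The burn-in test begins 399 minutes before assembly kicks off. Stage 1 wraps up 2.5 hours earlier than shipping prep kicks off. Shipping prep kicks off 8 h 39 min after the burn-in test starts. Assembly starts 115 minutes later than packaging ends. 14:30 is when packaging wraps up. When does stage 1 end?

15:55

Assembly starts at 14:30 + 115 min = 16:25.
The burn-in test starts at 16:25 − 399 min = 09:46.
Shipping prep starts at 09:46 + 519 min = 18:25.
Stage 1 ends at 18:25 − 150 min = 15:55.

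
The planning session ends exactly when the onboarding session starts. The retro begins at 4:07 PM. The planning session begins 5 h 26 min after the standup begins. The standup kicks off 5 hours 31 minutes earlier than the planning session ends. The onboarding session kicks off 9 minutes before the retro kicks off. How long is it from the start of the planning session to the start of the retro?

14 minutes

The onboarding session starts at 4:07 PM − 9 min = 3:58 PM.
So the planning session ends at 3:58 PM.
The standup starts at 3:58 PM − 331 min = 10:27 AM.
The planning session starts at 10:27 AM + 326 min = 3:53 PM.
From 3:53 PM to 4:07 PM is 14 minutes.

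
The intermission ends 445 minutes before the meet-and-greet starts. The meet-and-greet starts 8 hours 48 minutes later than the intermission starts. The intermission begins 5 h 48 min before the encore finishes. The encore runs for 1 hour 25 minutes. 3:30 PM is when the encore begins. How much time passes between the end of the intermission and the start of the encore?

180 minutes

The encore ends at 3:30 PM + 85 min = 4:55 PM.
The intermission starts at 4:55 PM − 348 min = 11:07 AM.
The meet-and-greet starts at 11:07 AM + 528 min = 7:55 PM.
The intermission ends at 7:55 PM − 445 min = 12:30 PM.
From 12:30 PM to 3:30 PM is 180 minutes.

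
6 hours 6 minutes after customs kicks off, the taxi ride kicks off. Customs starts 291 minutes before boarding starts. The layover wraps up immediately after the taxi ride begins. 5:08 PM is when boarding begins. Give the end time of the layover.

6:23 PM

Customs starts at 5:08 PM − 291 min = 12:17 PM.
The taxi ride starts at 12:17 PM + 366 min = 6:23 PM.
So the layover ends at 6:23 PM.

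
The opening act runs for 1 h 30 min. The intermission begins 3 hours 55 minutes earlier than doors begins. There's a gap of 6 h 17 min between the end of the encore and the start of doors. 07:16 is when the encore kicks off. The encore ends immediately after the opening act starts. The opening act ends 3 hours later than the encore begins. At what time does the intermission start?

11:08

The opening act ends at 07:16 + 180 min = 10:16.
The opening act starts at 10:16 − 90 min = 08:46.
So the encore ends at 08:46.
Doors starts at 08:46 + 377 min = 15:03.
The intermission starts at 15:03 − 235 min = 11:08.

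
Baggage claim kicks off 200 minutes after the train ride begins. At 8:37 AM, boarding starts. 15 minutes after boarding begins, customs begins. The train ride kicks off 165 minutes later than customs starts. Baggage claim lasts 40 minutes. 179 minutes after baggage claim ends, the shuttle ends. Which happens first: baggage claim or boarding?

Customs starts at 8:37 AM + 15 min = 8:52 AM.
The train ride starts at 8:52 AM + 165 min = 11:37 AM.
Baggage claim starts at 11:37 AM + 200 min = 2:57 PM.
Baggage claim starts at 2:57 PM and boarding starts at 8:37 AM, so boarding is first.

boarding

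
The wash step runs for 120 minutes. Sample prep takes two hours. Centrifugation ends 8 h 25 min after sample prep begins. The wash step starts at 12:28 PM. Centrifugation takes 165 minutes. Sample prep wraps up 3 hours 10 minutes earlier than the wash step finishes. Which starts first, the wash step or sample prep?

sample prep

The wash step ends at 12:28 PM + 120 min = 2:28 PM.
Sample prep ends at 2:28 PM − 190 min = 11:18 AM.
Sample prep starts at 11:18 AM − 120 min = 9:18 AM.
The wash step starts at 12:28 PM and sample prep starts at 9:18 AM, so sample prep is first.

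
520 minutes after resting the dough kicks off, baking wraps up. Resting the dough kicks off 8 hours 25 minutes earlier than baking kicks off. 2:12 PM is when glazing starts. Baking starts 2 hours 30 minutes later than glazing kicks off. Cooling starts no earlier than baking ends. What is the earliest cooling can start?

4:57 PM

Baking starts at 2:12 PM + 150 min = 4:42 PM.
Resting the dough starts at 4:42 PM − 505 min = 8:17 AM.
Baking ends at 8:17 AM + 520 min = 4:57 PM.
Cooling is bounded by baking, so the earliest it can start is 4:57 PM.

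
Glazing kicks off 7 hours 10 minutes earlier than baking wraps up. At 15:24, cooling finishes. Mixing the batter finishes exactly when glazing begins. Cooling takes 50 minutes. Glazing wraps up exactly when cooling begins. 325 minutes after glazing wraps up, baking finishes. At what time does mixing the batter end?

Cooling starts at 15:24 − 50 min = 14:34.
So glazing ends at 14:34.
Baking ends at 14:34 + 325 min = 19:59.
Glazing starts at 19:59 − 430 min = 12:49.
So mixing the batter ends at 12:49.

12:49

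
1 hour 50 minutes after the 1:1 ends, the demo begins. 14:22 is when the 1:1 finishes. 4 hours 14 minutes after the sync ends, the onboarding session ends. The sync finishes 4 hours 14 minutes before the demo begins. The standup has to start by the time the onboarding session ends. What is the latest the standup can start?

The demo starts at 14:22 + 110 min = 16:12.
The sync ends at 16:12 − 254 min = 11:58.
The onboarding session ends at 11:58 + 254 min = 16:12.
The standup is bounded by the onboarding session, so the latest it can start is 16:12.

16:12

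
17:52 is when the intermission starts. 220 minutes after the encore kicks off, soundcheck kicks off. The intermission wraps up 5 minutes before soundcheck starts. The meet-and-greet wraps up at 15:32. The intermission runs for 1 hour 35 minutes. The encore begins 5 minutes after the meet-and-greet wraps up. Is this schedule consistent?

No

The encore starts at 15:32 + 5 min = 15:37.
Soundcheck starts at 15:37 + 220 min = 19:17.
The intermission ends at 19:17 − 5 min = 19:12.
The intermission starts at 19:12 − 95 min = 17:37.
But the intermission is also said to start at 17:52 — a 15-minute conflict.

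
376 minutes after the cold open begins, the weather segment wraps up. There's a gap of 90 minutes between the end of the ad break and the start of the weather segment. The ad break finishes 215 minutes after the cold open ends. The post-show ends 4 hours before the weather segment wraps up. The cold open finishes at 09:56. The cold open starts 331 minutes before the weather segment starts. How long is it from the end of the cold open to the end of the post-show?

The ad break ends at 09:56 + 215 min = 13:31.
The weather segment starts at 13:31 + 90 min = 15:01.
The cold open starts at 15:01 − 331 min = 09:30.
The weather segment ends at 09:30 + 376 min = 15:46.
The post-show ends at 15:46 − 240 min = 11:46.
From 09:56 to 11:46 is 1 h 50 min.

1 h 50 min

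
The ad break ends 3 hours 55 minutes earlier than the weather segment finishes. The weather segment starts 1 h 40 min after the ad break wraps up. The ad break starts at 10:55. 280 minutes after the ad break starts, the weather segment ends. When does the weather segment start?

The weather segment ends at 10:55 + 280 min = 15:35.
The ad break ends at 15:35 − 235 min = 11:40.
The weather segment starts at 11:40 + 100 min = 13:20.

13:20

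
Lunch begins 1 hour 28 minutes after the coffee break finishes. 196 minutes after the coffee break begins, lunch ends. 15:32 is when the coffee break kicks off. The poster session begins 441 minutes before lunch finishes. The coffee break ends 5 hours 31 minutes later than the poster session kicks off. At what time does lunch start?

Lunch ends at 15:32 + 196 min = 18:48.
The poster session starts at 18:48 − 441 min = 11:27.
The coffee break ends at 11:27 + 331 min = 16:58.
Lunch starts at 16:58 + 88 min = 18:26.

18:26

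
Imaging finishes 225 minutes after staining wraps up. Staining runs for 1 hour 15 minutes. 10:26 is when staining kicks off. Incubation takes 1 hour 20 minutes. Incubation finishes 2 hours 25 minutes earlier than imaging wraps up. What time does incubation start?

11:41

Staining ends at 10:26 + 75 min = 11:41.
Imaging ends at 11:41 + 225 min = 15:26.
Incubation ends at 15:26 − 145 min = 13:01.
Incubation starts at 13:01 − 80 min = 11:41.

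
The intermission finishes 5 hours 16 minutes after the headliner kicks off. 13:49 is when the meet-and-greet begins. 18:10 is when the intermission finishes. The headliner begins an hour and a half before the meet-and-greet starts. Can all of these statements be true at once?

The headliner starts at 13:49 − 90 min = 12:19.
The intermission ends at 12:19 + 316 min = 17:35.
But the intermission is also said to end at 18:10 — a 35-minute conflict.

No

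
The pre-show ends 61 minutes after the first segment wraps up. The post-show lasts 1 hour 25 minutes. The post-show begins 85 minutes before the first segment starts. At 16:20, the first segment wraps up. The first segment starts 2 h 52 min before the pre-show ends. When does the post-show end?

The pre-show ends at 16:20 + 61 min = 17:21.
The first segment starts at 17:21 − 172 min = 14:29.
The post-show starts at 14:29 − 85 min = 13:04.
The post-show ends at 13:04 + 85 min = 14:29.

14:29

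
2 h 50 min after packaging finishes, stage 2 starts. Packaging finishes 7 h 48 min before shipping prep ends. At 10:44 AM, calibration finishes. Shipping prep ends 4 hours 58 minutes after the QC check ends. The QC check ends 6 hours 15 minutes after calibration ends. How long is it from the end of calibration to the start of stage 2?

6 h 15 min

The QC check ends at 10:44 AM + 375 min = 4:59 PM.
Shipping prep ends at 4:59 PM + 298 min = 9:57 PM.
Packaging ends at 9:57 PM − 468 min = 2:09 PM.
Stage 2 starts at 2:09 PM + 170 min = 4:59 PM.
From 10:44 AM to 4:59 PM is 6 h 15 min.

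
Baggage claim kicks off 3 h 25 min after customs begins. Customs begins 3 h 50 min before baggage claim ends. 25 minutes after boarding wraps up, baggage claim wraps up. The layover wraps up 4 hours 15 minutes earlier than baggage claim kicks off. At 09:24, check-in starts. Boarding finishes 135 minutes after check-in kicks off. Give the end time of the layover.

Boarding ends at 09:24 + 135 min = 11:39.
Baggage claim ends at 11:39 + 25 min = 12:04.
Customs starts at 12:04 − 230 min = 08:14.
Baggage claim starts at 08:14 + 205 min = 11:39.
The layover ends at 11:39 − 255 min = 07:24.

07:24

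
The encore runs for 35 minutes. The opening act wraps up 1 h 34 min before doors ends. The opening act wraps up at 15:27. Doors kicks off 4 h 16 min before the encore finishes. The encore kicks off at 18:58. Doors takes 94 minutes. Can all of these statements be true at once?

The encore ends at 18:58 + 35 min = 19:33.
Doors starts at 19:33 − 256 min = 15:17.
Doors ends at 15:17 + 94 min = 16:51.
The opening act ends at 16:51 − 94 min = 15:17.
But the opening act is also said to end at 15:27 — a 10-minute conflict.

No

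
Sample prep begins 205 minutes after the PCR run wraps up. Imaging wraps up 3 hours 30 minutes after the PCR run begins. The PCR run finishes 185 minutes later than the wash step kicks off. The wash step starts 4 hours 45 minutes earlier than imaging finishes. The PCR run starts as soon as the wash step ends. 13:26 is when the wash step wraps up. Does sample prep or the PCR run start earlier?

The PCR run starts at 13:26.
Imaging ends at 13:26 + 210 min = 16:56.
The wash step starts at 16:56 − 285 min = 12:11.
The PCR run ends at 12:11 + 185 min = 15:16.
Sample prep starts at 15:16 + 205 min = 18:41.
Sample prep starts at 18:41 and the PCR run starts at 13:26, so the PCR run is first.

the PCR run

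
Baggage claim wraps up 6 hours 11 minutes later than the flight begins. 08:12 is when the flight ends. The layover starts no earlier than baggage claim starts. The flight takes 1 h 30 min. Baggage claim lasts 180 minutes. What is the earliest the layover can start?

09:53

The flight starts at 08:12 − 90 min = 06:42.
Baggage claim ends at 06:42 + 371 min = 12:53.
Baggage claim starts at 12:53 − 180 min = 09:53.
The layover is bounded by baggage claim, so the earliest it can start is 09:53.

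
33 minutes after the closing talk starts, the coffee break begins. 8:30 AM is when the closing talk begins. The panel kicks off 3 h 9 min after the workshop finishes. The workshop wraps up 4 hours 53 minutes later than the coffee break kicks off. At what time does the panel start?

The coffee break starts at 8:30 AM + 33 min = 9:03 AM.
The workshop ends at 9:03 AM + 293 min = 1:56 PM.
The panel starts at 1:56 PM + 189 min = 5:05 PM.

5:05 PM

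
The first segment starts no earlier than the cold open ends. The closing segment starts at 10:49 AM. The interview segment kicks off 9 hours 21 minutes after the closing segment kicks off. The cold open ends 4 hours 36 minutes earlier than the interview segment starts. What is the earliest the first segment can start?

The interview segment starts at 10:49 AM + 561 min = 8:10 PM.
The cold open ends at 8:10 PM − 276 min = 3:34 PM.
The first segment is bounded by the cold open, so the earliest it can start is 3:34 PM.

3:34 PM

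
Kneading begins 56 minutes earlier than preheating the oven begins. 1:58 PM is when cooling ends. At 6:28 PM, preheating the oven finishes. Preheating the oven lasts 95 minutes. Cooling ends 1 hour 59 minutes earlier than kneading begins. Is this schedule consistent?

Preheating the oven starts at 6:28 PM − 95 min = 4:53 PM.
Kneading starts at 4:53 PM − 56 min = 3:57 PM.
Cooling ends at 3:57 PM − 119 min = 1:58 PM.
That matches the stated 1:58 PM, so the schedule is consistent.

Yes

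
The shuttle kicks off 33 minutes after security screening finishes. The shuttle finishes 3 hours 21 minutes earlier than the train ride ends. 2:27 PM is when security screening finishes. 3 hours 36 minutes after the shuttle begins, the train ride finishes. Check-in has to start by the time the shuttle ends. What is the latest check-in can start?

The shuttle starts at 2:27 PM + 33 min = 3:00 PM.
The train ride ends at 3:00 PM + 216 min = 6:36 PM.
The shuttle ends at 6:36 PM − 201 min = 3:15 PM.
Check-in is bounded by the shuttle, so the latest it can start is 3:15 PM.

3:15 PM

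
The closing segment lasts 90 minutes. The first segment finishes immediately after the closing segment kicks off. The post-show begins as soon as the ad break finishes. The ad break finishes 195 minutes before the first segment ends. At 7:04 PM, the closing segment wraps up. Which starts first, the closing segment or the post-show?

The closing segment starts at 7:04 PM − 90 min = 5:34 PM.
So the first segment ends at 5:34 PM.
The ad break ends at 5:34 PM − 195 min = 2:19 PM.
So the post-show starts at 2:19 PM.
The closing segment starts at 5:34 PM and the post-show starts at 2:19 PM, so the post-show is first.

the post-show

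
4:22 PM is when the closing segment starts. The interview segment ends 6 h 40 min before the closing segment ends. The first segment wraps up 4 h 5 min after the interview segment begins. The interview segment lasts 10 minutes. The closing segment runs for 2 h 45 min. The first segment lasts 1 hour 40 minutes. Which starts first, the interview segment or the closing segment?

The closing segment ends at 4:22 PM + 165 min = 7:07 PM.
The interview segment ends at 7:07 PM − 400 min = 12:27 PM.
The interview segment starts at 12:27 PM − 10 min = 12:17 PM.
The interview segment starts at 12:17 PM and the closing segment starts at 4:22 PM, so the interview segment is first.

the interview segment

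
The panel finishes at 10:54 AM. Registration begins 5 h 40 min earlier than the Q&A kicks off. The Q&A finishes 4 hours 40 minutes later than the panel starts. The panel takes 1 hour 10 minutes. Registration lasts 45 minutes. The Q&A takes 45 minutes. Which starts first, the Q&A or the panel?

The panel starts at 10:54 AM − 70 min = 9:44 AM.
The Q&A ends at 9:44 AM + 280 min = 2:24 PM.
The Q&A starts at 2:24 PM − 45 min = 1:39 PM.
The Q&A starts at 1:39 PM and the panel starts at 9:44 AM, so the panel is first.

the panel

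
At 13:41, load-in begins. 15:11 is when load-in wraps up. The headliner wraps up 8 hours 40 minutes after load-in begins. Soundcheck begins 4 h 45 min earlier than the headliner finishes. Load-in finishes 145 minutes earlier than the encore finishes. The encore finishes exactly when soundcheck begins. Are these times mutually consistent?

Yes

The headliner ends at 13:41 + 520 min = 22:21.
Soundcheck starts at 22:21 − 285 min = 17:36.
So the encore ends at 17:36.
Load-in ends at 17:36 − 145 min = 15:11.
That matches the stated 15:11, so the schedule is consistent.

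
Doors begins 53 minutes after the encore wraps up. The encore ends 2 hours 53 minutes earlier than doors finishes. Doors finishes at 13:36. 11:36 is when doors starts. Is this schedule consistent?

Yes

The encore ends at 13:36 − 173 min = 10:43.
Doors starts at 10:43 + 53 min = 11:36.
That matches the stated 11:36, so the schedule is consistent.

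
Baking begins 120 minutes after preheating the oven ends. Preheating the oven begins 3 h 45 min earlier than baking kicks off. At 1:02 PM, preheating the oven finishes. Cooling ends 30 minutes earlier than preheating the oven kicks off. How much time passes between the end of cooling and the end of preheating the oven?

2 h 15 min

Baking starts at 1:02 PM + 120 min = 3:02 PM.
Preheating the oven starts at 3:02 PM − 225 min = 11:17 AM.
Cooling ends at 11:17 AM − 30 min = 10:47 AM.
From 10:47 AM to 1:02 PM is 2 h 15 min.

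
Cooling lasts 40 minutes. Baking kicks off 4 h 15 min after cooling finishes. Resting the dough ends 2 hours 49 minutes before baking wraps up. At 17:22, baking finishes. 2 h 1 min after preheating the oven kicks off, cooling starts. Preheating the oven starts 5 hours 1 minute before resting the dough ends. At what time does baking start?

16:28

Resting the dough ends at 17:22 − 169 min = 14:33.
Preheating the oven starts at 14:33 − 301 min = 09:32.
Cooling starts at 09:32 + 121 min = 11:33.
Cooling ends at 11:33 + 40 min = 12:13.
Baking starts at 12:13 + 255 min = 16:28.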